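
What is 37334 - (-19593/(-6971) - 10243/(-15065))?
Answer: 3920379732912/105018115 ≈ 37331.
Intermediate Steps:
37334 - (-19593/(-6971) - 10243/(-15065)) = 37334 - (-19593*(-1/6971) - 10243*(-1/15065)) = 37334 - (19593/6971 + 10243/15065) = 37334 - 1*366572498/105018115 = 37334 - 366572498/105018115 = 3920379732912/105018115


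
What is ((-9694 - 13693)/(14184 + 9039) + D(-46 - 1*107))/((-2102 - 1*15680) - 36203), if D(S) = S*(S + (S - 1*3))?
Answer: -1097890384/1253693655 ≈ -0.87572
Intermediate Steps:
D(S) = S*(-3 + 2*S) (D(S) = S*(S + (S - 3)) = S*(S + (-3 + S)) = S*(-3 + 2*S))
((-9694 - 13693)/(14184 + 9039) + D(-46 - 1*107))/((-2102 - 1*15680) - 36203) = ((-9694 - 13693)/(14184 + 9039) + (-46 - 1*107)*(-3 + 2*(-46 - 1*107)))/((-2102 - 1*15680) - 36203) = (-23387/23223 + (-46 - 107)*(-3 + 2*(-46 - 107)))/((-2102 - 15680) - 36203) = (-23387*1/23223 - 153*(-3 + 2*(-153)))/(-17782 - 36203) = (-23387/23223 - 153*(-3 - 306))/(-53985) = (-23387/23223 - 153*(-309))*(-1/53985) = (-23387/23223 + 47277)*(-1/53985) = (1097890384/23223)*(-1/53985) = -1097890384/1253693655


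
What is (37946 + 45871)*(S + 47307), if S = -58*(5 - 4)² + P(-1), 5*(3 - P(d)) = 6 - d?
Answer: 19802017701/5 ≈ 3.9604e+9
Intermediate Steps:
P(d) = 9/5 + d/5 (P(d) = 3 - (6 - d)/5 = 3 + (-6/5 + d/5) = 9/5 + d/5)
S = -282/5 (S = -58*(5 - 4)² + (9/5 + (⅕)*(-1)) = -58*1² + (9/5 - ⅕) = -58*1 + 8/5 = -58 + 8/5 = -282/5 ≈ -56.400)
(37946 + 45871)*(S + 47307) = (37946 + 45871)*(-282/5 + 47307) = 83817*(236253/5) = 19802017701/5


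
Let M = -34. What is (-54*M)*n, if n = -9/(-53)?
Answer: 16524/53 ≈ 311.77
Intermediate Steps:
n = 9/53 (n = -9*(-1/53) = 9/53 ≈ 0.16981)
(-54*M)*n = -54*(-34)*(9/53) = 1836*(9/53) = 16524/53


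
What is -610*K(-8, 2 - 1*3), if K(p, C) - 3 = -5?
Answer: 1220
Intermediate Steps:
K(p, C) = -2 (K(p, C) = 3 - 5 = -2)
-610*K(-8, 2 - 1*3) = -610*(-2) = 1220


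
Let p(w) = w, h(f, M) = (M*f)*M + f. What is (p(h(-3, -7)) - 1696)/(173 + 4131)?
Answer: -923/2152 ≈ -0.42890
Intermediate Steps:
h(f, M) = f + f*M² (h(f, M) = f*M² + f = f + f*M²)
(p(h(-3, -7)) - 1696)/(173 + 4131) = (-3*(1 + (-7)²) - 1696)/(173 + 4131) = (-3*(1 + 49) - 1696)/4304 = (-3*50 - 1696)*(1/4304) = (-150 - 1696)*(1/4304) = -1846*1/4304 = -923/2152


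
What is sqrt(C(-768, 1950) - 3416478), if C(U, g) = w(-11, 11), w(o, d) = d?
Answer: I*sqrt(3416467) ≈ 1848.4*I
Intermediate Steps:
C(U, g) = 11
sqrt(C(-768, 1950) - 3416478) = sqrt(11 - 3416478) = sqrt(-3416467) = I*sqrt(3416467)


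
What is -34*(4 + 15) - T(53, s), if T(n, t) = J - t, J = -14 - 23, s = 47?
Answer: -562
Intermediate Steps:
J = -37
T(n, t) = -37 - t
-34*(4 + 15) - T(53, s) = -34*(4 + 15) - (-37 - 1*47) = -34*19 - (-37 - 47) = -646 - 1*(-84) = -646 + 84 = -562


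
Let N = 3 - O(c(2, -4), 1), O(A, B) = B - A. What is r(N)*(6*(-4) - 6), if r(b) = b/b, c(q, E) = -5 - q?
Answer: -30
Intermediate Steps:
N = -5 (N = 3 - (1 - (-5 - 1*2)) = 3 - (1 - (-5 - 2)) = 3 - (1 - 1*(-7)) = 3 - (1 + 7) = 3 - 1*8 = 3 - 8 = -5)
r(b) = 1
r(N)*(6*(-4) - 6) = 1*(6*(-4) - 6) = 1*(-24 - 6) = 1*(-30) = -30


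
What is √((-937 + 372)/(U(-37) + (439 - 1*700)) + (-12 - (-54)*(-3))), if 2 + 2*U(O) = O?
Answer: 2*I*√13531881/561 ≈ 13.114*I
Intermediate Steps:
U(O) = -1 + O/2
√((-937 + 372)/(U(-37) + (439 - 1*700)) + (-12 - (-54)*(-3))) = √((-937 + 372)/((-1 + (½)*(-37)) + (439 - 1*700)) + (-12 - (-54)*(-3))) = √(-565/((-1 - 37/2) + (439 - 700)) + (-12 - 18*9)) = √(-565/(-39/2 - 261) + (-12 - 162)) = √(-565/(-561/2) - 174) = √(-565*(-2/561) - 174) = √(1130/561 - 174) = √(-96484/561) = 2*I*√13531881/561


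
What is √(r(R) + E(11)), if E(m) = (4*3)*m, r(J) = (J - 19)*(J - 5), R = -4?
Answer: √339 ≈ 18.412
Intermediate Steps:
r(J) = (-19 + J)*(-5 + J)
E(m) = 12*m
√(r(R) + E(11)) = √((95 + (-4)² - 24*(-4)) + 12*11) = √((95 + 16 + 96) + 132) = √(207 + 132) = √339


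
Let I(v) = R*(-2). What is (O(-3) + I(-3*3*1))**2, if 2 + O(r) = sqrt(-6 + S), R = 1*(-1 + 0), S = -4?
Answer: -10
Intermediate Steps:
R = -1 (R = 1*(-1) = -1)
O(r) = -2 + I*sqrt(10) (O(r) = -2 + sqrt(-6 - 4) = -2 + sqrt(-10) = -2 + I*sqrt(10))
I(v) = 2 (I(v) = -1*(-2) = 2)
(O(-3) + I(-3*3*1))**2 = ((-2 + I*sqrt(10)) + 2)**2 = (I*sqrt(10))**2 = -10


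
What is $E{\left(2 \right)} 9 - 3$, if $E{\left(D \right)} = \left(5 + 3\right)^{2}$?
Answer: $573$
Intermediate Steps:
$E{\left(D \right)} = 64$ ($E{\left(D \right)} = 8^{2} = 64$)
$E{\left(2 \right)} 9 - 3 = 64 \cdot 9 - 3 = 576 - 3 = 573$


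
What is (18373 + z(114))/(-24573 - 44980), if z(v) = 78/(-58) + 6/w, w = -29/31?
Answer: -532592/2017037 ≈ -0.26405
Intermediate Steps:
w = -29/31 (w = -29*1/31 = -29/31 ≈ -0.93548)
z(v) = -225/29 (z(v) = 78/(-58) + 6/(-29/31) = 78*(-1/58) + 6*(-31/29) = -39/29 - 186/29 = -225/29)
(18373 + z(114))/(-24573 - 44980) = (18373 - 225/29)/(-24573 - 44980) = (532592/29)/(-69553) = (532592/29)*(-1/69553) = -532592/2017037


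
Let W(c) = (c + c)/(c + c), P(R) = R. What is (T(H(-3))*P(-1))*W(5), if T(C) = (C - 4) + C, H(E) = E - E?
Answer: 4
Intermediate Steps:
H(E) = 0
W(c) = 1 (W(c) = (2*c)/((2*c)) = (2*c)*(1/(2*c)) = 1)
T(C) = -4 + 2*C (T(C) = (-4 + C) + C = -4 + 2*C)
(T(H(-3))*P(-1))*W(5) = ((-4 + 2*0)*(-1))*1 = ((-4 + 0)*(-1))*1 = -4*(-1)*1 = 4*1 = 4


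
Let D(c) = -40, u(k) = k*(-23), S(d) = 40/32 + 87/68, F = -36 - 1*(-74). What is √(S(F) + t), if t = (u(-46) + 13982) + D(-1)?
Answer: √4335731/17 ≈ 122.48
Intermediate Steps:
F = 38 (F = -36 + 74 = 38)
S(d) = 43/17 (S(d) = 40*(1/32) + 87*(1/68) = 5/4 + 87/68 = 43/17)
u(k) = -23*k
t = 15000 (t = (-23*(-46) + 13982) - 40 = (1058 + 13982) - 40 = 15040 - 40 = 15000)
√(S(F) + t) = √(43/17 + 15000) = √(255043/17) = √4335731/17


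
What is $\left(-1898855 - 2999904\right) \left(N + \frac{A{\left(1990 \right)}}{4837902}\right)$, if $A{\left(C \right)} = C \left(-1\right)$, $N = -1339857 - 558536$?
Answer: $\frac{22495687448534598142}{2418951} \approx 9.2998 \cdot 10^{12}$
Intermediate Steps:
$N = -1898393$ ($N = -1339857 - 558536 = -1898393$)
$A{\left(C \right)} = - C$
$\left(-1898855 - 2999904\right) \left(N + \frac{A{\left(1990 \right)}}{4837902}\right) = \left(-1898855 - 2999904\right) \left(-1898393 + \frac{\left(-1\right) 1990}{4837902}\right) = - 4898759 \left(-1898393 - \frac{995}{2418951}\right) = \left(-4898759\right) \left(- \frac{4592119646738}{2418951}\right) = \frac{22495687448534598142}{2418951}$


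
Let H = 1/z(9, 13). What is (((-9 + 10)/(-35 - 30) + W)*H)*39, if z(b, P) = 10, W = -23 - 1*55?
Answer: -15213/50 ≈ -304.26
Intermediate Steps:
W = -78 (W = -23 - 55 = -78)
H = ⅒ (H = 1/10 = ⅒ ≈ 0.10000)
(((-9 + 10)/(-35 - 30) + W)*H)*39 = (((-9 + 10)/(-35 - 30) - 78)*(⅒))*39 = ((1/(-65) - 78)*(⅒))*39 = ((1*(-1/65) - 78)*(⅒))*39 = ((-1/65 - 78)*(⅒))*39 = -5071/65*⅒*39 = -5071/650*39 = -15213/50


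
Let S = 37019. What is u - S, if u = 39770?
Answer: 2751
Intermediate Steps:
u - S = 39770 - 1*37019 = 39770 - 37019 = 2751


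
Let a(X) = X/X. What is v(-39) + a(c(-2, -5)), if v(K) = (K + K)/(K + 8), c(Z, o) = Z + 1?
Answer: 109/31 ≈ 3.5161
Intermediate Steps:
c(Z, o) = 1 + Z
v(K) = 2*K/(8 + K) (v(K) = (2*K)/(8 + K) = 2*K/(8 + K))
a(X) = 1
v(-39) + a(c(-2, -5)) = 2*(-39)/(8 - 39) + 1 = 2*(-39)/(-31) + 1 = 2*(-39)*(-1/31) + 1 = 78/31 + 1 = 109/31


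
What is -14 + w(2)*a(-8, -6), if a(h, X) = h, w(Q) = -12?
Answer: 82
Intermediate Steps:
-14 + w(2)*a(-8, -6) = -14 - 12*(-8) = -14 + 96 = 82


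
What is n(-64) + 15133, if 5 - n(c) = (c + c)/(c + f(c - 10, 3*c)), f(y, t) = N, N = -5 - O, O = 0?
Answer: 1044394/69 ≈ 15136.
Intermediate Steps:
N = -5 (N = -5 - 1*0 = -5 + 0 = -5)
f(y, t) = -5
n(c) = 5 - 2*c/(-5 + c) (n(c) = 5 - (c + c)/(c - 5) = 5 - 2*c/(-5 + c))
n(-64) + 15133 = (-25 + 3*(-64))/(-5 - 64) + 15133 = (-25 - 192)/(-69) + 15133 = -1/69*(-217) + 15133 = 217/69 + 15133 = 1044394/69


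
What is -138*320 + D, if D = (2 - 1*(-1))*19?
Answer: -44103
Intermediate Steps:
D = 57 (D = (2 + 1)*19 = 3*19 = 57)
-138*320 + D = -138*320 + 57 = -44160 + 57 = -44103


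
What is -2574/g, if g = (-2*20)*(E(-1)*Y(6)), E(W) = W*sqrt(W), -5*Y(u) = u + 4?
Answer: -1287*I/40 ≈ -32.175*I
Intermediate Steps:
Y(u) = -4/5 - u/5 (Y(u) = -(u + 4)/5 = -(4 + u)/5 = -4/5 - u/5)
E(W) = W**(3/2)
g = -80*I (g = (-2*20)*((-1)**(3/2)*(-4/5 - 1/5*6)) = -40*(-I)*(-4/5 - 6/5) = -40*(-I)*(-2) = -80*I ≈ -80.0*I)
-2574/g = -2574*I/80 = -1287*I/40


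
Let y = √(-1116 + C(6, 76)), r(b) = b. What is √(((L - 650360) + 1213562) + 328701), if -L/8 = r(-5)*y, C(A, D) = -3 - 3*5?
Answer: √(891903 + 360*I*√14) ≈ 944.41 + 0.713*I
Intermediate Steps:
C(A, D) = -18 (C(A, D) = -3 - 15 = -18)
y = 9*I*√14 (y = √(-1116 - 18) = √(-1134) = 9*I*√14 ≈ 33.675*I)
L = 360*I*√14 (L = -(-40)*9*I*√14 = -(-360)*I*√14 = 360*I*√14 ≈ 1347.0*I)
√(((L - 650360) + 1213562) + 328701) = √(((360*I*√14 - 650360) + 1213562) + 328701) = √(((-650360 + 360*I*√14) + 1213562) + 328701) = √((563202 + 360*I*√14) + 328701) = √(891903 + 360*I*√14)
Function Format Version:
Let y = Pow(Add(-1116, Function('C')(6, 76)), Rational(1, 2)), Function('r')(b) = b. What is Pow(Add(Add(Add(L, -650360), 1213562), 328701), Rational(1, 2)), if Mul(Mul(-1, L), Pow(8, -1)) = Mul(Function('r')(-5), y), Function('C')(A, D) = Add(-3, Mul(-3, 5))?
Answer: Pow(Add(891903, Mul(360, I, Pow(14, Rational(1, 2)))), Rational(1, 2)) ≈ Add(944.41, Mul(0.713, I))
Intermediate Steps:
Function('C')(A, D) = -18 (Function('C')(A, D) = Add(-3, -15) = -18)
y = Mul(9, I, Pow(14, Rational(1, 2))) (y = Pow(Add(-1116, -18), Rational(1, 2)) = Pow(-1134, Rational(1, 2)) = Mul(9, I, Pow(14, Rational(1, 2))) ≈ Mul(33.675, I))
L = Mul(360, I, Pow(14, Rational(1, 2))) (L = Mul(-8, Mul(-5, Mul(9, I, Pow(14, Rational(1, 2))))) = Mul(-8, Mul(-45, I, Pow(14, Rational(1, 2)))) = Mul(360, I, Pow(14, Rational(1, 2))) ≈ Mul(1347.0, I))
Pow(Add(Add(Add(L, -650360), 1213562), 328701), Rational(1, 2)) = Pow(Add(Add(Add(Mul(360, I, Pow(14, Rational(1, 2))), -650360), 1213562), 328701), Rational(1, 2)) = Pow(Add(Add(Add(-650360, Mul(360, I, Pow(14, Rational(1, 2)))), 1213562), 328701), Rational(1, 2)) = Pow(Add(Add(563202, Mul(360, I, Pow(14, Rational(1, 2)))), 328701), Rational(1, 2)) = Pow(Add(891903, Mul(360, I, Pow(14, Rational(1, 2)))), Rational(1, 2))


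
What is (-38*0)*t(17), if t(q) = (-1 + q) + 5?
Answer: 0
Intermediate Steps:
t(q) = 4 + q
(-38*0)*t(17) = (-38*0)*(4 + 17) = 0*21 = 0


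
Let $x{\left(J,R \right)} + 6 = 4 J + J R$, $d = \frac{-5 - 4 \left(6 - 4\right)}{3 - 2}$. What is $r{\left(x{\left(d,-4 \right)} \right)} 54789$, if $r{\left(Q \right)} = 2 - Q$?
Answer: $438312$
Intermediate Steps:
$d = -13$ ($d = \frac{-5 - 8}{1} = \left(-5 - 8\right) 1 = \left(-13\right) 1 = -13$)
$x{\left(J,R \right)} = -6 + 4 J + J R$ ($x{\left(J,R \right)} = -6 + \left(4 J + J R\right) = -6 + 4 J + J R$)
$r{\left(x{\left(d,-4 \right)} \right)} 54789 = \left(2 - \left(-6 + 4 \left(-13\right) - -52\right)\right) 54789 = \left(2 - \left(-6 - 52 + 52\right)\right) 54789 = \left(2 - -6\right) 54789 = \left(2 + 6\right) 54789 = 8 \cdot 54789 = 438312$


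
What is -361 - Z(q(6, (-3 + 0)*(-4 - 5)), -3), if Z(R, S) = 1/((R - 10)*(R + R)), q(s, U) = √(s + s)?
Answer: -63535/176 + 5*√3/528 ≈ -360.98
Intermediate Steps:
q(s, U) = √2*√s (q(s, U) = √(2*s) = √2*√s)
Z(R, S) = 1/(2*R*(-10 + R)) (Z(R, S) = 1/((-10 + R)*(2*R)) = 1/(2*R*(-10 + R)))
-361 - Z(q(6, (-3 + 0)*(-4 - 5)), -3) = -361 - 1/(2*(√2*√6)*(-10 + √2*√6)) = -361 - 1/(2*(2*√3)*(-10 + 2*√3)) = -361 - √3/6/(2*(-10 + 2*√3)) = -361 - √3/(12*(-10 + 2*√3))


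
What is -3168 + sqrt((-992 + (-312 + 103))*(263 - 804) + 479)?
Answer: -3168 + 2*sqrt(162555) ≈ -2361.6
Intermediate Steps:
-3168 + sqrt((-992 + (-312 + 103))*(263 - 804) + 479) = -3168 + sqrt((-992 - 209)*(-541) + 479) = -3168 + sqrt(-1201*(-541) + 479) = -3168 + sqrt(649741 + 479) = -3168 + sqrt(650220) = -3168 + 2*sqrt(162555)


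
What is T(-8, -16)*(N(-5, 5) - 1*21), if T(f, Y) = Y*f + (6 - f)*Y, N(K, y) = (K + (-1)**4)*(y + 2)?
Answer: 4704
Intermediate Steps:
N(K, y) = (1 + K)*(2 + y) (N(K, y) = (K + 1)*(2 + y) = (1 + K)*(2 + y))
T(f, Y) = Y*f + Y*(6 - f)
T(-8, -16)*(N(-5, 5) - 1*21) = (6*(-16))*((2 + 5 + 2*(-5) - 5*5) - 1*21) = -96*((2 + 5 - 10 - 25) - 21) = -96*(-28 - 21) = -96*(-49) = 4704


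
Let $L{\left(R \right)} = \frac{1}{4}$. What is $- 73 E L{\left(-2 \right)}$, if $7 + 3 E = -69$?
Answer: $\frac{1387}{3} \approx 462.33$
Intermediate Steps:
$E = - \frac{76}{3}$ ($E = - \frac{7}{3} + \frac{1}{3} \left(-69\right) = - \frac{7}{3} - 23 = - \frac{76}{3} \approx -25.333$)
$L{\left(R \right)} = \frac{1}{4}$
$- 73 E L{\left(-2 \right)} = \left(-73\right) \left(- \frac{76}{3}\right) \frac{1}{4} = \frac{5548}{3} \cdot \frac{1}{4} = \frac{1387}{3}$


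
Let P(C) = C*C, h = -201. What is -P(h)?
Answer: -40401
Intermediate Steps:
P(C) = C²
-P(h) = -1*(-201)² = -1*40401 = -40401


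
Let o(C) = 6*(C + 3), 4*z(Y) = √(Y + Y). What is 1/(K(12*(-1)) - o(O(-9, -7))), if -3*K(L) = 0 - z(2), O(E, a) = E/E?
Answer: -6/143 ≈ -0.041958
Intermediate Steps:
z(Y) = √2*√Y/4 (z(Y) = √(Y + Y)/4 = √(2*Y)/4 = (√2*√Y)/4 = √2*√Y/4)
O(E, a) = 1
o(C) = 18 + 6*C (o(C) = 6*(3 + C) = 18 + 6*C)
K(L) = ⅙ (K(L) = -(0 - √2*√2/4)/3 = -(0 - 1*½)/3 = -(0 - ½)/3 = -⅓*(-½) = ⅙)
1/(K(12*(-1)) - o(O(-9, -7))) = 1/(⅙ - (18 + 6*1)) = 1/(⅙ - (18 + 6)) = 1/(⅙ - 1*24) = 1/(⅙ - 24) = 1/(-143/6) = -6/143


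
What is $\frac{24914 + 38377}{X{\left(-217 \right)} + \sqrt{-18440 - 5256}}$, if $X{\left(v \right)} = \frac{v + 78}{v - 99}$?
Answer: $\frac{926664628}{788735699} - \frac{8426648128 i \sqrt{1481}}{788735699} \approx 1.1749 - 411.15 i$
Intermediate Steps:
$X{\left(v \right)} = \frac{78 + v}{-99 + v}$
$\frac{24914 + 38377}{X{\left(-217 \right)} + \sqrt{-18440 - 5256}} = \frac{24914 + 38377}{\frac{78 - 217}{-99 - 217} + \sqrt{-18440 - 5256}} = \frac{63291}{\frac{1}{-316} \left(-139\right) + \sqrt{-23696}} = \frac{63291}{\left(- \frac{1}{316}\right) \left(-139\right) + 4 i \sqrt{1481}} = \frac{63291}{\frac{139}{316} + 4 i \sqrt{1481}}$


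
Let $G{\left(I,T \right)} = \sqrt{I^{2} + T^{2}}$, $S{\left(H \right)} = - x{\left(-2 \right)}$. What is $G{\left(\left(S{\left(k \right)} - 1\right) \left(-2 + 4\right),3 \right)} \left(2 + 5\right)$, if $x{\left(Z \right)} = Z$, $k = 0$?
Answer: $7 \sqrt{13} \approx 25.239$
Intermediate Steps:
$S{\left(H \right)} = 2$ ($S{\left(H \right)} = \left(-1\right) \left(-2\right) = 2$)
$G{\left(\left(S{\left(k \right)} - 1\right) \left(-2 + 4\right),3 \right)} \left(2 + 5\right) = \sqrt{\left(\left(2 - 1\right) \left(-2 + 4\right)\right)^{2} + 3^{2}} \left(2 + 5\right) = \sqrt{\left(1 \cdot 2\right)^{2} + 9} \cdot 7 = \sqrt{2^{2} + 9} \cdot 7 = \sqrt{4 + 9} \cdot 7 = \sqrt{13} \cdot 7 = 7 \sqrt{13}$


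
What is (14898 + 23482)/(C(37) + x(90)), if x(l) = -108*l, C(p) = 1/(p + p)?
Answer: -2840120/719279 ≈ -3.9486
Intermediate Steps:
C(p) = 1/(2*p)
(14898 + 23482)/(C(37) + x(90)) = (14898 + 23482)/((½)/37 - 108*90) = 38380/((½)*(1/37) - 9720) = 38380/(1/74 - 9720) = 38380/(-719279/74) = 38380*(-74/719279) = -2840120/719279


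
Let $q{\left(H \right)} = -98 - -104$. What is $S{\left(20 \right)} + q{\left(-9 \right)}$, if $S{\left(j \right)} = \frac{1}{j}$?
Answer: $\frac{121}{20} \approx 6.05$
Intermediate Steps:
$q{\left(H \right)} = 6$ ($q{\left(H \right)} = -98 + 104 = 6$)
$S{\left(20 \right)} + q{\left(-9 \right)} = \frac{1}{20} + 6 = \frac{121}{20}$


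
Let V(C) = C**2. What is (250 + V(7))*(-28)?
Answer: -8372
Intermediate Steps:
(250 + V(7))*(-28) = (250 + 7**2)*(-28) = (250 + 49)*(-28) = 299*(-28) = -8372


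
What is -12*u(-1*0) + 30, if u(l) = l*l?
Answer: 30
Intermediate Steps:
u(l) = l**2
-12*u(-1*0) + 30 = -12*(-1*0)**2 + 30 = -12*0**2 + 30 = -12*0 + 30 = 0 + 30 = 30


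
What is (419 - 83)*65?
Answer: 21840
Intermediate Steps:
(419 - 83)*65 = 336*65 = 21840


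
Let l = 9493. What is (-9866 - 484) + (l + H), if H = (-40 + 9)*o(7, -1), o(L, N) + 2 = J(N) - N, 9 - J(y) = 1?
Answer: -1074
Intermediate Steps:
J(y) = 8 (J(y) = 9 - 1*1 = 9 - 1 = 8)
o(L, N) = 6 - N (o(L, N) = -2 + (8 - N) = 6 - N)
H = -217 (H = (-40 + 9)*(6 - 1*(-1)) = -31*(6 + 1) = -31*7 = -217)
(-9866 - 484) + (l + H) = (-9866 - 484) + (9493 - 217) = -10350 + 9276 = -1074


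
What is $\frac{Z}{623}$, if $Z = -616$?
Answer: $- \frac{88}{89} \approx -0.98876$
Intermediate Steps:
$\frac{Z}{623} = - \frac{616}{623} = \left(-616\right) \frac{1}{623} = - \frac{88}{89}$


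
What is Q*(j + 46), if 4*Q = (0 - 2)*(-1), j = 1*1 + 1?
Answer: 24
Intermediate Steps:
j = 2 (j = 1 + 1 = 2)
Q = 1/2 (Q = ((0 - 2)*(-1))/4 = (-2*(-1))/4 = (1/4)*2 = 1/2 ≈ 0.50000)
Q*(j + 46) = (2 + 46)/2 = (1/2)*48 = 24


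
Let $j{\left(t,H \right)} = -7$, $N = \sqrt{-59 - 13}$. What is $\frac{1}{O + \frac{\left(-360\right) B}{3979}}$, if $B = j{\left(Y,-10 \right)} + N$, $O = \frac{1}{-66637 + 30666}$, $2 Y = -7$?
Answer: $\frac{12973598060999069}{20289902255068681} + \frac{11120715059772240 i \sqrt{2}}{20289902255068681} \approx 0.63941 + 0.77512 i$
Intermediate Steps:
$Y = - \frac{7}{2}$ ($Y = \frac{1}{2} \left(-7\right) = - \frac{7}{2} \approx -3.5$)
$N = 6 i \sqrt{2}$ ($N = \sqrt{-72} = 6 i \sqrt{2} \approx 8.4853 i$)
$O = - \frac{1}{35971}$ ($O = \frac{1}{-35971} = - \frac{1}{35971} \approx -2.78 \cdot 10^{-5}$)
$B = -7 + 6 i \sqrt{2} \approx -7.0 + 8.4853 i$
$\frac{1}{O + \frac{\left(-360\right) B}{3979}} = \frac{1}{- \frac{1}{35971} + \frac{\left(-360\right) \left(-7 + 6 i \sqrt{2}\right)}{3979}} = \frac{1}{- \frac{1}{35971} + \left(2520 - 2160 i \sqrt{2}\right) \frac{1}{3979}} = \frac{1}{- \frac{1}{35971} + \left(\frac{2520}{3979} - \frac{2160 i \sqrt{2}}{3979}\right)} = \frac{1}{\frac{90642941}{143128609} - \frac{2160 i \sqrt{2}}{3979}}$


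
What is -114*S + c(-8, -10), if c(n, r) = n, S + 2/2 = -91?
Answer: 10480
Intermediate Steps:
S = -92 (S = -1 - 91 = -92)
-114*S + c(-8, -10) = -114*(-92) - 8 = 10488 - 8 = 10480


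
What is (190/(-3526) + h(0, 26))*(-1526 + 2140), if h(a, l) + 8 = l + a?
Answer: 19426346/1763 ≈ 11019.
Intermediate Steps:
h(a, l) = -8 + a + l (h(a, l) = -8 + (l + a) = -8 + (a + l) = -8 + a + l)
(190/(-3526) + h(0, 26))*(-1526 + 2140) = (190/(-3526) + (-8 + 0 + 26))*(-1526 + 2140) = (190*(-1/3526) + 18)*614 = (-95/1763 + 18)*614 = (31639/1763)*614 = 19426346/1763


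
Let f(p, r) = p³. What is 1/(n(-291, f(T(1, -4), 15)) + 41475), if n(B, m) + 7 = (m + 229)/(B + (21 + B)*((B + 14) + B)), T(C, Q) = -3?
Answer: 153069/6347465494 ≈ 2.4115e-5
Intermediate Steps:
n(B, m) = -7 + (229 + m)/(B + (14 + 2*B)*(21 + B)) (n(B, m) = -7 + (m + 229)/(B + (21 + B)*((B + 14) + B)) = -7 + (229 + m)/(B + (21 + B)*((14 + B) + B)) = -7 + (229 + m)/(B + (21 + B)*(14 + 2*B)) = -7 + (229 + m)/(B + (14 + 2*B)*(21 + B)))
1/(n(-291, f(T(1, -4), 15)) + 41475) = 1/((-1829 + (-3)³ - 399*(-291) - 14*(-291)²)/(294 + 2*(-291)² + 57*(-291)) + 41475) = 1/((-1829 - 27 + 116109 - 14*84681)/(294 + 2*84681 - 16587) + 41475) = 1/((-1829 - 27 + 116109 - 1185534)/(294 + 169362 - 16587) + 41475) = 1/(-1071281/153069 + 41475) = 1/(6347465494/153069) = 153069/6347465494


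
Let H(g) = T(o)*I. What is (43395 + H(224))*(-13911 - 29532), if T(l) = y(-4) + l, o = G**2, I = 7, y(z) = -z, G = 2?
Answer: -1887641793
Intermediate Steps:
o = 4 (o = 2**2 = 4)
T(l) = 4 + l (T(l) = -1*(-4) + l = 4 + l)
H(g) = 56 (H(g) = (4 + 4)*7 = 8*7 = 56)
(43395 + H(224))*(-13911 - 29532) = (43395 + 56)*(-13911 - 29532) = 43451*(-43443) = -1887641793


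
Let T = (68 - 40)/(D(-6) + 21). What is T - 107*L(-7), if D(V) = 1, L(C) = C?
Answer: 8253/11 ≈ 750.27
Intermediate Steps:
T = 14/11 (T = (68 - 40)/(1 + 21) = 28/22 = 28*(1/22) = 14/11 ≈ 1.2727)
T - 107*L(-7) = 14/11 - 107*(-7) = 14/11 + 749 = 8253/11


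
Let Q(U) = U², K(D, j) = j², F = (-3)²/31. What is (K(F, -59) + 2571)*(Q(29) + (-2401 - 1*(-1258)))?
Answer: -1827704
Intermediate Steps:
F = 9/31 (F = 9*(1/31) = 9/31 ≈ 0.29032)
(K(F, -59) + 2571)*(Q(29) + (-2401 - 1*(-1258))) = ((-59)² + 2571)*(29² + (-2401 - 1*(-1258))) = (3481 + 2571)*(841 + (-2401 + 1258)) = 6052*(841 - 1143) = 6052*(-302) = -1827704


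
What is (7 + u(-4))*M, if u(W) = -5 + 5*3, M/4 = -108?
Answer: -7344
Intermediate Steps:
M = -432 (M = 4*(-108) = -432)
u(W) = 10 (u(W) = -5 + 15 = 10)
(7 + u(-4))*M = (7 + 10)*(-432) = 17*(-432) = -7344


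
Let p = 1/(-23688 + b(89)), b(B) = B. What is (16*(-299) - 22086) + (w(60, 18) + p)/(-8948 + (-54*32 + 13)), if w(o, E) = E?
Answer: -6761463425971/251636137 ≈ -26870.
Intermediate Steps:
p = -1/23599 (p = 1/(-23688 + 89) = 1/(-23599) = -1/23599 ≈ -4.2375e-5)
(16*(-299) - 22086) + (w(60, 18) + p)/(-8948 + (-54*32 + 13)) = (16*(-299) - 22086) + (18 - 1/23599)/(-8948 + (-54*32 + 13)) = (-4784 - 22086) + 424781/(23599*(-8948 + (-1728 + 13))) = -26870 + 424781/(23599*(-8948 - 1715)) = -26870 + (424781/23599)/(-10663) = -26870 + (424781/23599)*(-1/10663) = -26870 - 424781/251636137 = -6761463425971/251636137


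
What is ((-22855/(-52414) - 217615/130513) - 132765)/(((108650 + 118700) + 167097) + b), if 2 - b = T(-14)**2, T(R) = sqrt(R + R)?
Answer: -908215071534225/2698502120406214 ≈ -0.33656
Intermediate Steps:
T(R) = sqrt(2)*sqrt(R) (T(R) = sqrt(2*R) = sqrt(2)*sqrt(R))
b = 30 (b = 2 - (sqrt(2)*sqrt(-14))**2 = 2 - (sqrt(2)*(I*sqrt(14)))**2 = 2 - (2*I*sqrt(7))**2 = 2 - 1*(-28) = 2 + 28 = 30)
((-22855/(-52414) - 217615/130513) - 132765)/(((108650 + 118700) + 167097) + b) = ((-22855/(-52414) - 217615/130513) - 132765)/(((108650 + 118700) + 167097) + 30) = ((-22855*(-1/52414) - 217615*1/130513) - 132765)/((227350 + 167097) + 30) = ((22855/52414 - 217615/130513) - 132765)/(394447 + 30) = (-8423197995/6840708382 - 132765)/394477 = -908215071534225/6840708382*1/394477 = -908215071534225/2698502120406214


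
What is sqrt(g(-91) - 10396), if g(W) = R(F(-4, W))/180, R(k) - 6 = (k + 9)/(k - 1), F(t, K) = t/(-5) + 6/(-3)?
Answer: I*sqrt(125791435)/110 ≈ 101.96*I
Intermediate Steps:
F(t, K) = -2 - t/5 (F(t, K) = t*(-1/5) + 6*(-1/3) = -t/5 - 2 = -2 - t/5)
R(k) = 6 + (9 + k)/(-1 + k) (R(k) = 6 + (k + 9)/(k - 1) = 6 + (9 + k)/(-1 + k))
g(W) = 3/220 (g(W) = ((3 + 7*(-2 - 1/5*(-4)))/(-1 + (-2 - 1/5*(-4))))/180 = ((3 + 7*(-2 + 4/5))/(-1 + (-2 + 4/5)))*(1/180) = ((3 + 7*(-6/5))/(-1 - 6/5))*(1/180) = ((3 - 42/5)/(-11/5))*(1/180) = -5/11*(-27/5)*(1/180) = (27/11)*(1/180) = 3/220)
sqrt(g(-91) - 10396) = sqrt(3/220 - 10396) = sqrt(-2287117/220) = I*sqrt(125791435)/110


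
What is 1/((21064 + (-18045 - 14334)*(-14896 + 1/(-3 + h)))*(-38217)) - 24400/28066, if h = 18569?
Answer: -4175291768345935175278/4802612244688102639629 ≈ -0.86938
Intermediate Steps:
1/((21064 + (-18045 - 14334)*(-14896 + 1/(-3 + h)))*(-38217)) - 24400/28066 = 1/((21064 + (-18045 - 14334)*(-14896 + 1/(-3 + 18569)))*(-38217)) - 24400/28066 = -1/38217/(21064 - 32379*(-14896 + 1/18566)) - 24400*1/28066 = -1/38217/(21064 - 32379*(-14896 + 1/18566)) - 12200/14033 = -1/38217/(21064 - 32379*(-276559135/18566)) - 12200/14033 = -1/38217/(21064 + 8954708232165/18566) - 12200/14033 = -1/38217/(8955099306389/18566) - 12200/14033 = (18566/8955099306389)*(-1/38217) - 12200/14033 = -18566/342237030192268413 - 12200/14033 = -4175291768345935175278/4802612244688102639629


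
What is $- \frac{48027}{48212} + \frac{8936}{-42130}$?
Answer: $- \frac{1227099971}{1015585780} \approx -1.2083$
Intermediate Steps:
$- \frac{48027}{48212} + \frac{8936}{-42130} = \left(-48027\right) \frac{1}{48212} + 8936 \left(- \frac{1}{42130}\right) = - \frac{48027}{48212} - \frac{4468}{21065} = - \frac{1227099971}{1015585780}$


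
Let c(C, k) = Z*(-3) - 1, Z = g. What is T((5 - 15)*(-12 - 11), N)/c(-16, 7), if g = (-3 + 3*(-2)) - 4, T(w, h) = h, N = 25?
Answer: 25/38 ≈ 0.65790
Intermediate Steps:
g = -13 (g = (-3 - 6) - 4 = -9 - 4 = -13)
Z = -13
c(C, k) = 38 (c(C, k) = -13*(-3) - 1 = 39 - 1 = 38)
T((5 - 15)*(-12 - 11), N)/c(-16, 7) = 25/38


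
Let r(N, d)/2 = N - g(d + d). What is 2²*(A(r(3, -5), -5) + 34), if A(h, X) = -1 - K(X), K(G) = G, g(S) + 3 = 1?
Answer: 152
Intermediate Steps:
g(S) = -2 (g(S) = -3 + 1 = -2)
r(N, d) = 4 + 2*N (r(N, d) = 2*(N - 1*(-2)) = 2*(N + 2) = 2*(2 + N) = 4 + 2*N)
A(h, X) = -1 - X
2²*(A(r(3, -5), -5) + 34) = 2²*((-1 - 1*(-5)) + 34) = 4*((-1 + 5) + 34) = 4*(4 + 34) = 4*38 = 152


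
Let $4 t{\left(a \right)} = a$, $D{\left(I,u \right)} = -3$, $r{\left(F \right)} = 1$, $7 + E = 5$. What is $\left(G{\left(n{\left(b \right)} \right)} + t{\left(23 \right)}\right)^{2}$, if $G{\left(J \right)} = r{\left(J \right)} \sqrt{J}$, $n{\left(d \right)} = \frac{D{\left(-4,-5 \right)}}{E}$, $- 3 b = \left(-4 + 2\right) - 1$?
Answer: $\frac{553}{16} + \frac{23 \sqrt{6}}{4} \approx 48.647$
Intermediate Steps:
$E = -2$ ($E = -7 + 5 = -2$)
$b = 1$ ($b = - \frac{\left(-4 + 2\right) - 1}{3} = - \frac{-2 - 1}{3} = \left(- \frac{1}{3}\right) \left(-3\right) = 1$)
$t{\left(a \right)} = \frac{a}{4}$
$n{\left(d \right)} = \frac{3}{2}$ ($n{\left(d \right)} = - \frac{3}{-2} = \left(-3\right) \left(- \frac{1}{2}\right) = \frac{3}{2}$)
$G{\left(J \right)} = \sqrt{J}$ ($G{\left(J \right)} = 1 \sqrt{J} = \sqrt{J}$)
$\left(G{\left(n{\left(b \right)} \right)} + t{\left(23 \right)}\right)^{2} = \left(\sqrt{\frac{3}{2}} + \frac{1}{4} \cdot 23\right)^{2} = \left(\frac{\sqrt{6}}{2} + \frac{23}{4}\right)^{2} = \left(\frac{23}{4} + \frac{\sqrt{6}}{2}\right)^{2}$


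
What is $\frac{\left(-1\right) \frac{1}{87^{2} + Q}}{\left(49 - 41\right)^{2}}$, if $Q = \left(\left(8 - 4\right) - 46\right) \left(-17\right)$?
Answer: $- \frac{1}{530112} \approx -1.8864 \cdot 10^{-6}$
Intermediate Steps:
$Q = 714$ ($Q = \left(4 - 46\right) \left(-17\right) = \left(-42\right) \left(-17\right) = 714$)
$\frac{\left(-1\right) \frac{1}{87^{2} + Q}}{\left(49 - 41\right)^{2}} = \frac{\left(-1\right) \frac{1}{87^{2} + 714}}{\left(49 - 41\right)^{2}} = \frac{\left(-1\right) \frac{1}{7569 + 714}}{8^{2}} = \frac{\left(-1\right) \frac{1}{8283}}{64} = \left(-1\right) \frac{1}{8283} \cdot \frac{1}{64} = \left(- \frac{1}{8283}\right) \frac{1}{64} = - \frac{1}{530112}$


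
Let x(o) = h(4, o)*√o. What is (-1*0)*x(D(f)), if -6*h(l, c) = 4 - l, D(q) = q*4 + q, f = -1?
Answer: 0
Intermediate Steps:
D(q) = 5*q (D(q) = 4*q + q = 5*q)
h(l, c) = -⅔ + l/6 (h(l, c) = -(4 - l)/6 = -⅔ + l/6)
x(o) = 0 (x(o) = (-⅔ + (⅙)*4)*√o = (-⅔ + ⅔)*√o = 0*√o = 0)
(-1*0)*x(D(f)) = -1*0*0 = 0*0 = 0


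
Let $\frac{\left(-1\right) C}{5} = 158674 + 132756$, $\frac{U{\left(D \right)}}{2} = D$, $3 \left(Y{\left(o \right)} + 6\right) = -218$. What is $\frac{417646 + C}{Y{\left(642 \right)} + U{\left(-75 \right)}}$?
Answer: $\frac{1559256}{343} \approx 4545.9$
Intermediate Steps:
$Y{\left(o \right)} = - \frac{236}{3}$ ($Y{\left(o \right)} = -6 + \frac{1}{3} \left(-218\right) = -6 - \frac{218}{3} = - \frac{236}{3}$)
$U{\left(D \right)} = 2 D$
$C = -1457150$ ($C = - 5 \left(158674 + 132756\right) = \left(-5\right) 291430 = -1457150$)
$\frac{417646 + C}{Y{\left(642 \right)} + U{\left(-75 \right)}} = \frac{417646 - 1457150}{- \frac{236}{3} + 2 \left(-75\right)} = - \frac{1039504}{- \frac{236}{3} - 150} = - \frac{1039504}{- \frac{686}{3}} = \left(-1039504\right) \left(- \frac{3}{686}\right) = \frac{1559256}{343}$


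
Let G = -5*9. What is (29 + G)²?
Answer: 256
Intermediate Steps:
G = -45
(29 + G)² = (29 - 45)² = (-16)² = 256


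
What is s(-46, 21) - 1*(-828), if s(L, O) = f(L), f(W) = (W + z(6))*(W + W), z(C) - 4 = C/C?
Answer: 4600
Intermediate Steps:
z(C) = 5 (z(C) = 4 + C/C = 4 + 1 = 5)
f(W) = 2*W*(5 + W) (f(W) = (W + 5)*(W + W) = (5 + W)*(2*W) = 2*W*(5 + W))
s(L, O) = 2*L*(5 + L)
s(-46, 21) - 1*(-828) = 2*(-46)*(5 - 46) - 1*(-828) = 2*(-46)*(-41) + 828 = 3772 + 828 = 4600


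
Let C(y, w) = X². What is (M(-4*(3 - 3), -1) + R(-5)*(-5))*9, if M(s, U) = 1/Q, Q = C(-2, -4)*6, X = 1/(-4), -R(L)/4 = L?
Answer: -876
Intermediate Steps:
R(L) = -4*L
X = -¼ ≈ -0.25000
C(y, w) = 1/16 (C(y, w) = (-¼)² = 1/16)
Q = 3/8 (Q = (1/16)*6 = 3/8 ≈ 0.37500)
M(s, U) = 8/3 (M(s, U) = 1/(3/8) = 8/3)
(M(-4*(3 - 3), -1) + R(-5)*(-5))*9 = (8/3 - 4*(-5)*(-5))*9 = (8/3 + 20*(-5))*9 = (8/3 - 100)*9 = -292/3*9 = -876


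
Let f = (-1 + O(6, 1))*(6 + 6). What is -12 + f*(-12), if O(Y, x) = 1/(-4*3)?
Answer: 144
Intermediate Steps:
O(Y, x) = -1/12 (O(Y, x) = 1/(-12) = -1/12)
f = -13 (f = (-1 - 1/12)*(6 + 6) = -13/12*12 = -13)
-12 + f*(-12) = -12 - 13*(-12) = -12 + 156 = 144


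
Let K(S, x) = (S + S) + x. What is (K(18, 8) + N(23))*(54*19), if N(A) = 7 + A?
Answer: 75924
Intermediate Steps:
K(S, x) = x + 2*S (K(S, x) = 2*S + x = x + 2*S)
(K(18, 8) + N(23))*(54*19) = ((8 + 2*18) + (7 + 23))*(54*19) = ((8 + 36) + 30)*1026 = (44 + 30)*1026 = 74*1026 = 75924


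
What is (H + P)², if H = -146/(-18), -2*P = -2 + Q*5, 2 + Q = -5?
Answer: 229441/324 ≈ 708.15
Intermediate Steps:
Q = -7 (Q = -2 - 5 = -7)
P = 37/2 (P = -(-2 - 7*5)/2 = -(-2 - 35)/2 = -½*(-37) = 37/2 ≈ 18.500)
H = 73/9 (H = -146*(-1/18) = 73/9 ≈ 8.1111)
(H + P)² = (73/9 + 37/2)² = (479/18)² = 229441/324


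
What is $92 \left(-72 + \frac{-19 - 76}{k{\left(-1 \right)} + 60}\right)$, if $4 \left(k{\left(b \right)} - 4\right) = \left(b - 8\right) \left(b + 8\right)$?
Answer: $- \frac{1313392}{193} \approx -6805.1$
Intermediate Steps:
$k{\left(b \right)} = 4 + \frac{\left(-8 + b\right) \left(8 + b\right)}{4}$ ($k{\left(b \right)} = 4 + \frac{\left(b - 8\right) \left(b + 8\right)}{4} = 4 + \frac{\left(-8 + b\right) \left(8 + b\right)}{4}$)
$92 \left(-72 + \frac{-19 - 76}{k{\left(-1 \right)} + 60}\right) = 92 \left(-72 + \frac{-19 - 76}{\left(-12 + \frac{\left(-1\right)^{2}}{4}\right) + 60}\right) = 92 \left(-72 - \frac{95}{\left(-12 + \frac{1}{4} \cdot 1\right) + 60}\right) = 92 \left(-72 - \frac{95}{\left(-12 + \frac{1}{4}\right) + 60}\right) = 92 \left(-72 - \frac{95}{- \frac{47}{4} + 60}\right) = 92 \left(-72 - \frac{95}{\frac{193}{4}}\right) = 92 \left(-72 - \frac{380}{193}\right) = 92 \left(- \frac{14276}{193}\right) = - \frac{1313392}{193}$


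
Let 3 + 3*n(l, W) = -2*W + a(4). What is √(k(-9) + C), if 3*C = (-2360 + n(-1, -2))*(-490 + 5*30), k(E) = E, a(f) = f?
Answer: √2405419/3 ≈ 516.98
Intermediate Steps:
n(l, W) = ⅓ - 2*W/3 (n(l, W) = -1 + (-2*W + 4)/3 = -1 + (4 - 2*W)/3 = -1 + (4/3 - 2*W/3) = ⅓ - 2*W/3)
C = 2405500/9 (C = ((-2360 + (⅓ - ⅔*(-2)))*(-490 + 5*30))/3 = ((-2360 + (⅓ + 4/3))*(-490 + 150))/3 = ((-2360 + 5/3)*(-340))/3 = (-7075/3*(-340))/3 = (⅓)*(2405500/3) = 2405500/9 ≈ 2.6728e+5)
√(k(-9) + C) = √(-9 + 2405500/9) = √(2405419/9) = √2405419/3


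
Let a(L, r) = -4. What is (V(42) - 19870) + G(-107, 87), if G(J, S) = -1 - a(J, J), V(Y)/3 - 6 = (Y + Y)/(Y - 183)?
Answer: -932987/47 ≈ -19851.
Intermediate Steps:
V(Y) = 18 + 6*Y/(-183 + Y) (V(Y) = 18 + 3*((Y + Y)/(Y - 183)) = 18 + 3*((2*Y)/(-183 + Y)) = 18 + 3*(2*Y/(-183 + Y)) = 18 + 6*Y/(-183 + Y))
G(J, S) = 3 (G(J, S) = -1 - 1*(-4) = -1 + 4 = 3)
(V(42) - 19870) + G(-107, 87) = (6*(-549 + 4*42)/(-183 + 42) - 19870) + 3 = (6*(-549 + 168)/(-141) - 19870) + 3 = (6*(-1/141)*(-381) - 19870) + 3 = (762/47 - 19870) + 3 = -933128/47 + 3 = -932987/47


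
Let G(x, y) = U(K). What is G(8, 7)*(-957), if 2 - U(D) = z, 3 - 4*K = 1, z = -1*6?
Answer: -7656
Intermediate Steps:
z = -6
K = ½ (K = ¾ - ¼*1 = ¾ - ¼ = ½ ≈ 0.50000)
U(D) = 8 (U(D) = 2 - 1*(-6) = 2 + 6 = 8)
G(x, y) = 8
G(8, 7)*(-957) = 8*(-957) = -7656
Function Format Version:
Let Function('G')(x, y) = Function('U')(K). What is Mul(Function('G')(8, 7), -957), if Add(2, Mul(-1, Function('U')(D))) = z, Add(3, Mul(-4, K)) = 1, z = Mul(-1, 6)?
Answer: -7656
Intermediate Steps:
z = -6
K = Rational(1, 2) (K = Add(Rational(3, 4), Mul(Rational(-1, 4), 1)) = Add(Rational(3, 4), Rational(-1, 4)) = Rational(1, 2) ≈ 0.50000)
Function('U')(D) = 8 (Function('U')(D) = Add(2, Mul(-1, -6)) = Add(2, 6) = 8)
Function('G')(x, y) = 8
Mul(Function('G')(8, 7), -957) = Mul(8, -957) = -7656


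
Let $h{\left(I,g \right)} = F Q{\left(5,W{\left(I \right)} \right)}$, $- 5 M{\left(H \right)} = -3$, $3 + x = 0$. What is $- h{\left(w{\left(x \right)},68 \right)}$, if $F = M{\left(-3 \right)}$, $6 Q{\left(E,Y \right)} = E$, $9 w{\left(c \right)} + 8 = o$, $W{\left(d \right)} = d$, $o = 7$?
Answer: $- \frac{1}{2} \approx -0.5$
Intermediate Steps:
$x = -3$ ($x = -3 + 0 = -3$)
$M{\left(H \right)} = \frac{3}{5}$ ($M{\left(H \right)} = \left(- \frac{1}{5}\right) \left(-3\right) = \frac{3}{5}$)
$w{\left(c \right)} = - \frac{1}{9}$ ($w{\left(c \right)} = - \frac{8}{9} + \frac{1}{9} \cdot 7 = - \frac{8}{9} + \frac{7}{9} = - \frac{1}{9}$)
$Q{\left(E,Y \right)} = \frac{E}{6}$
$F = \frac{3}{5} \approx 0.6$
$h{\left(I,g \right)} = \frac{1}{2}$ ($h{\left(I,g \right)} = \frac{3 \cdot \frac{1}{6} \cdot 5}{5} = \frac{3}{5} \cdot \frac{5}{6} = \frac{1}{2}$)
$- h{\left(w{\left(x \right)},68 \right)} = \left(-1\right) \frac{1}{2} = - \frac{1}{2}$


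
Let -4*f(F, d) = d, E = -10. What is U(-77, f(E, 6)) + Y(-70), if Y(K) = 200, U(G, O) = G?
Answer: 123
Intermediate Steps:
f(F, d) = -d/4
U(-77, f(E, 6)) + Y(-70) = -77 + 200 = 123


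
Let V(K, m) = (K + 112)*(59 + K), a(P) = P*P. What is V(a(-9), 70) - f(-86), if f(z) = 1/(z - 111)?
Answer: 5322941/197 ≈ 27020.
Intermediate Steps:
a(P) = P²
V(K, m) = (59 + K)*(112 + K) (V(K, m) = (112 + K)*(59 + K) = (59 + K)*(112 + K))
f(z) = 1/(-111 + z)
V(a(-9), 70) - f(-86) = (6608 + ((-9)²)² + 171*(-9)²) - 1/(-111 - 86) = (6608 + 81² + 171*81) - 1/(-197) = (6608 + 6561 + 13851) - 1*(-1/197) = 27020 + 1/197 = 5322941/197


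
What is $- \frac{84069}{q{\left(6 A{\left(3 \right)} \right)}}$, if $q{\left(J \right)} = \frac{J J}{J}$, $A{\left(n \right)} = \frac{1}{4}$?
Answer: $-56046$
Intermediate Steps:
$A{\left(n \right)} = \frac{1}{4}$
$q{\left(J \right)} = J$ ($q{\left(J \right)} = \frac{J^{2}}{J} = J$)
$- \frac{84069}{q{\left(6 A{\left(3 \right)} \right)}} = - \frac{84069}{6 \cdot \frac{1}{4}} = - \frac{84069}{\frac{3}{2}} = - \frac{84069 \cdot 2}{3} = \left(-1\right) 56046 = -56046$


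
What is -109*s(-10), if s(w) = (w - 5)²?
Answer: -24525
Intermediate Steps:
s(w) = (-5 + w)²
-109*s(-10) = -109*(-5 - 10)² = -109*(-15)² = -109*225 = -24525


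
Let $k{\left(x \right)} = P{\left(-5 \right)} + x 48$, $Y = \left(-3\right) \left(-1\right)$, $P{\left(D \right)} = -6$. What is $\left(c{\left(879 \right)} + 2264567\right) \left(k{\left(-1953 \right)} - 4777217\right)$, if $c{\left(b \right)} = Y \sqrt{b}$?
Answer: $-11030631126289 - 14612901 \sqrt{879} \approx -1.1031 \cdot 10^{13}$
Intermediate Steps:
$Y = 3$
$k{\left(x \right)} = -6 + 48 x$ ($k{\left(x \right)} = -6 + x 48 = -6 + 48 x$)
$c{\left(b \right)} = 3 \sqrt{b}$
$\left(c{\left(879 \right)} + 2264567\right) \left(k{\left(-1953 \right)} - 4777217\right) = \left(3 \sqrt{879} + 2264567\right) \left(\left(-6 + 48 \left(-1953\right)\right) - 4777217\right) = \left(2264567 + 3 \sqrt{879}\right) \left(\left(-6 - 93744\right) - 4777217\right) = \left(2264567 + 3 \sqrt{879}\right) \left(-93750 - 4777217\right) = \left(2264567 + 3 \sqrt{879}\right) \left(-4870967\right) = -11030631126289 - 14612901 \sqrt{879}$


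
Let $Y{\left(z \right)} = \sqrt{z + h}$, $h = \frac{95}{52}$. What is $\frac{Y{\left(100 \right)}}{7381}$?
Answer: $\frac{\sqrt{68835}}{191906} \approx 0.0013671$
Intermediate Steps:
$h = \frac{95}{52}$ ($h = 95 \cdot \frac{1}{52} = \frac{95}{52} \approx 1.8269$)
$Y{\left(z \right)} = \sqrt{\frac{95}{52} + z}$ ($Y{\left(z \right)} = \sqrt{z + \frac{95}{52}} = \sqrt{\frac{95}{52} + z}$)
$\frac{Y{\left(100 \right)}}{7381} = \frac{\frac{1}{26} \sqrt{1235 + 676 \cdot 100}}{7381} = \frac{\sqrt{1235 + 67600}}{26} \cdot \frac{1}{7381} = \frac{\sqrt{68835}}{26} \cdot \frac{1}{7381} = \frac{\sqrt{68835}}{191906}$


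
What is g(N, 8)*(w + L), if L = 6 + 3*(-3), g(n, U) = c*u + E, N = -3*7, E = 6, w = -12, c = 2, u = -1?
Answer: -60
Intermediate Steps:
N = -21
g(n, U) = 4 (g(n, U) = 2*(-1) + 6 = -2 + 6 = 4)
L = -3 (L = 6 - 9 = -3)
g(N, 8)*(w + L) = 4*(-12 - 3) = 4*(-15) = -60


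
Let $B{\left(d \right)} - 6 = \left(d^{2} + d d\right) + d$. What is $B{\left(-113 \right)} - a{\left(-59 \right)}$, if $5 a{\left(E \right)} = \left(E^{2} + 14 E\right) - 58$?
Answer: $\frac{124558}{5} \approx 24912.0$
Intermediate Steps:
$a{\left(E \right)} = - \frac{58}{5} + \frac{E^{2}}{5} + \frac{14 E}{5}$ ($a{\left(E \right)} = \frac{\left(E^{2} + 14 E\right) - 58}{5} = \frac{-58 + E^{2} + 14 E}{5} = - \frac{58}{5} + \frac{E^{2}}{5} + \frac{14 E}{5}$)
$B{\left(d \right)} = 6 + d + 2 d^{2}$ ($B{\left(d \right)} = 6 + \left(\left(d^{2} + d d\right) + d\right) = 6 + \left(\left(d^{2} + d^{2}\right) + d\right) = 6 + \left(2 d^{2} + d\right) = 6 + \left(d + 2 d^{2}\right) = 6 + d + 2 d^{2}$)
$B{\left(-113 \right)} - a{\left(-59 \right)} = \left(6 - 113 + 2 \left(-113\right)^{2}\right) - \left(- \frac{58}{5} + \frac{\left(-59\right)^{2}}{5} + \frac{14}{5} \left(-59\right)\right) = \left(6 - 113 + 2 \cdot 12769\right) - \left(- \frac{58}{5} + \frac{1}{5} \cdot 3481 - \frac{826}{5}\right) = \left(6 - 113 + 25538\right) - \left(- \frac{58}{5} + \frac{3481}{5} - \frac{826}{5}\right) = 25431 - \frac{2597}{5} = \frac{124558}{5}$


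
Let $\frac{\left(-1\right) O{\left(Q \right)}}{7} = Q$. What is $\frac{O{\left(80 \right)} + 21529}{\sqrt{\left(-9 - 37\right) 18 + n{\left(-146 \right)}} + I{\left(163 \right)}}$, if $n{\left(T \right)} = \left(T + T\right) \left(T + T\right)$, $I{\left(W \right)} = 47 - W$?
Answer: $\frac{46777}{1365} + \frac{1613 \sqrt{21109}}{2730} \approx 120.11$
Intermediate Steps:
$O{\left(Q \right)} = - 7 Q$
$n{\left(T \right)} = 4 T^{2}$ ($n{\left(T \right)} = 2 T 2 T = 4 T^{2}$)
$\frac{O{\left(80 \right)} + 21529}{\sqrt{\left(-9 - 37\right) 18 + n{\left(-146 \right)}} + I{\left(163 \right)}} = \frac{\left(-7\right) 80 + 21529}{\sqrt{\left(-9 - 37\right) 18 + 4 \left(-146\right)^{2}} + \left(47 - 163\right)} = \frac{-560 + 21529}{\sqrt{\left(-46\right) 18 + 4 \cdot 21316} + \left(47 - 163\right)} = \frac{20969}{\sqrt{-828 + 85264} - 116} = \frac{20969}{\sqrt{84436} - 116} = \frac{20969}{2 \sqrt{21109} - 116} = \frac{20969}{-116 + 2 \sqrt{21109}}$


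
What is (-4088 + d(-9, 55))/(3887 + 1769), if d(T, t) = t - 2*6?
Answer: -4045/5656 ≈ -0.71517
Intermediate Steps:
d(T, t) = -12 + t (d(T, t) = t - 12 = -12 + t)
(-4088 + d(-9, 55))/(3887 + 1769) = (-4088 + (-12 + 55))/(3887 + 1769) = (-4088 + 43)/5656 = -4045*1/5656 = -4045/5656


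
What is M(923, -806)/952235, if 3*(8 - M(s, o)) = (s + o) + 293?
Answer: -386/2856705 ≈ -0.00013512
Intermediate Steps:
M(s, o) = -269/3 - o/3 - s/3 (M(s, o) = 8 - ((s + o) + 293)/3 = 8 - ((o + s) + 293)/3 = 8 - (293 + o + s)/3 = 8 + (-293/3 - o/3 - s/3) = -269/3 - o/3 - s/3)
M(923, -806)/952235 = (-269/3 - ⅓*(-806) - ⅓*923)/952235 = (-269/3 + 806/3 - 923/3)*(1/952235) = -386/3*1/952235 = -386/2856705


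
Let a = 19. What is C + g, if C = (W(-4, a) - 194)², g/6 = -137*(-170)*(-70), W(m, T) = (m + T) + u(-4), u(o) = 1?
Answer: -9750116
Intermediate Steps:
W(m, T) = 1 + T + m (W(m, T) = (m + T) + 1 = (T + m) + 1 = 1 + T + m)
g = -9781800 (g = 6*(-137*(-170)*(-70)) = 6*(23290*(-70)) = 6*(-1630300) = -9781800)
C = 31684 (C = ((1 + 19 - 4) - 194)² = (16 - 194)² = (-178)² = 31684)
C + g = 31684 - 9781800 = -9750116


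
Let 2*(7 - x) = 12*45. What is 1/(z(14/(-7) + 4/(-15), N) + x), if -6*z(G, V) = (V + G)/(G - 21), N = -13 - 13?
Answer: -1047/275573 ≈ -0.0037994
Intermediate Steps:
N = -26
z(G, V) = -(G + V)/(6*(-21 + G)) (z(G, V) = -(V + G)/(6*(G - 21)) = -(G + V)/(6*(-21 + G)))
x = -263 (x = 7 - 6*45 = 7 - ½*540 = 7 - 270 = -263)
1/(z(14/(-7) + 4/(-15), N) + x) = 1/((-(14/(-7) + 4/(-15)) - 1*(-26))/(6*(-21 + (14/(-7) + 4/(-15)))) - 263) = 1/((-(14*(-⅐) + 4*(-1/15)) + 26)/(6*(-21 + (14*(-⅐) + 4*(-1/15)))) - 263) = 1/((-(-2 - 4/15) + 26)/(6*(-21 + (-2 - 4/15))) - 263) = 1/((-1*(-34/15) + 26)/(6*(-21 - 34/15)) - 263) = 1/((34/15 + 26)/(6*(-349/15)) - 263) = 1/((⅙)*(-15/349)*(424/15) - 263) = 1/(-212/1047 - 263) = 1/(-275573/1047) = -1047/275573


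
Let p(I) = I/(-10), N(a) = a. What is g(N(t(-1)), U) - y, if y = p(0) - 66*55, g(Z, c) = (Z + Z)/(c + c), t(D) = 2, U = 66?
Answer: 119791/33 ≈ 3630.0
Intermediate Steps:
p(I) = -I/10 (p(I) = I*(-1/10) = -I/10)
g(Z, c) = Z/c (g(Z, c) = (2*Z)/((2*c)) = (2*Z)*(1/(2*c)) = Z/c)
y = -3630 (y = -1/10*0 - 66*55 = 0 - 3630 = -3630)
g(N(t(-1)), U) - y = 2/66 - 1*(-3630) = 2*(1/66) + 3630 = 1/33 + 3630 = 119791/33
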